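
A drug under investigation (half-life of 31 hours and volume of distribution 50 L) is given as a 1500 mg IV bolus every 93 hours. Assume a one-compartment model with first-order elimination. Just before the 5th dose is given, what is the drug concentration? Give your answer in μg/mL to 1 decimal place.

f = (1/2)^(τ/t½) = (1/2)^(93/31) ≈ 0.1250.
C₀ = D/Vd = 1500/50 ≈ 30.000 μg/mL.
Before the 5th dose, 4 doses have been given. Superposition: Cmin = C₀·(f + f² + … + f^4).
≈ 30.000 × (0.1250 + 0.0156 + 0.0020 + 0.0002) ≈ 30.000 × 0.1428 ≈ 4.284 μg/mL.

4.3 μg/mL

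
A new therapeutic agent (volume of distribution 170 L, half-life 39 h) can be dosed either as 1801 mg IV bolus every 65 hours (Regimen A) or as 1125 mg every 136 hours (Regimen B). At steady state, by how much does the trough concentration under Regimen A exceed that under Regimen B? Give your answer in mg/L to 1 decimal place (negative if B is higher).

4.2 mg/L

Regimen A: f = (1/2)^(65/39) ≈ 0.3150; Cmin,ss = (1801/170)·f/(1−f) ≈ 4.872 mg/L.
Regimen B: f = (1/2)^(136/39) ≈ 0.0892; Cmin,ss = (1125/170)·f/(1−f) ≈ 0.648 mg/L.
Difference ≈ 4.872 − 0.648 ≈ 4.224 mg/L.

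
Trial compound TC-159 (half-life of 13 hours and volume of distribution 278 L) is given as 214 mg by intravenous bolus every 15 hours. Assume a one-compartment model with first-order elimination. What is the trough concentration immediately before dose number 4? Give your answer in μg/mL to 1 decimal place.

0.6 μg/mL

f = (1/2)^(τ/t½) = (1/2)^(15/13) ≈ 0.4494.
C₀ = D/Vd = 214/278 ≈ 0.770 μg/mL.
Before the 4th dose, 3 doses have been given. Superposition: Cmin = C₀·(f + f² + … + f^3).
≈ 0.770 × (0.4494 + 0.2020 + 0.0908) ≈ 0.770 × 0.7422 ≈ 0.571 μg/mL.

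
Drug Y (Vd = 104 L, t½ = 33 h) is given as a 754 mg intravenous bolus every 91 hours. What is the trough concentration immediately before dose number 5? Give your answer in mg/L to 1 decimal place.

f = (1/2)^(τ/t½) = (1/2)^(91/33) ≈ 0.1479.
C₀ = D/Vd = 754/104 ≈ 7.250 mg/L.
Before the 5th dose, 4 doses have been given. Superposition: Cmin = C₀·(f + f² + … + f^4).
≈ 7.250 × (0.1479 + 0.0219 + 0.0032 + 0.0005) ≈ 7.250 × 0.1735 ≈ 1.258 mg/L.

1.3 mg/L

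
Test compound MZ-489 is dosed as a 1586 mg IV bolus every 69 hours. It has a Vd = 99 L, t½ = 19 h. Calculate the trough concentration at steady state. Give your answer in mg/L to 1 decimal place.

1.4 mg/L

Over one 69-h interval, 69/19 ≈ 3.6316 half-lives elapse, leaving f ≈ 0.0807 of each dose.
At steady state, accumulation factor R = 1/(1 − e^(−kτ)) ≈ 1.0878.
Each bolus raises the concentration by D/Vd = 1586/99 ≈ 16.020 mg/L.
Steady-state peak Cmax,ss = C₀·R ≈ 16.020 × 1.0878 ≈ 17.427 mg/L.
One interval later, Cmin,ss = Cmax,ss·e^(−kτ) ≈ 17.427 × 0.0807 ≈ 1.406 mg/L.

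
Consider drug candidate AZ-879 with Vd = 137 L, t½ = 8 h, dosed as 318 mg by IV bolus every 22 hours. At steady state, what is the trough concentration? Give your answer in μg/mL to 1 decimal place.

τ/t½ = 22/8 ≈ 2.75, so fraction remaining f = (1/2)^(22/8) ≈ 0.1487.
Single-dose peak C₀ = D/Vd = 318/137 ≈ 2.321 μg/mL.
Steady-state trough Cmin,ss = C₀·f/(1−f) ≈ 2.321 × 0.1487/0.8513 ≈ 0.405 μg/mL.

0.4 μg/mL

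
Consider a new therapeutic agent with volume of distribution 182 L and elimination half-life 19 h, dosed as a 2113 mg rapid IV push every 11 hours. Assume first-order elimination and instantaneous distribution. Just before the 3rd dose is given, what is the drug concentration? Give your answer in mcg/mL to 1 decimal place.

13.0 mcg/mL

f = (1/2)^(τ/t½) = (1/2)^(11/19) ≈ 0.6695.
C₀ = D/Vd = 2113/182 ≈ 11.610 mcg/mL.
Before the 3rd dose, 2 doses have been given. Superposition: Cmin = C₀·(f + f²).
≈ 11.610 × (0.6695 + 0.4482) ≈ 11.610 × 1.1177 ≈ 12.976 mcg/mL.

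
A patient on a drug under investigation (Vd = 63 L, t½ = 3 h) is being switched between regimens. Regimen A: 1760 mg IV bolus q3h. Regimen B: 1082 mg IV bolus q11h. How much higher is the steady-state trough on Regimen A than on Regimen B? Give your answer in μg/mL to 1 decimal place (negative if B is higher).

26.5 μg/mL

Regimen A: f = (1/2)^(3/3) ≈ 0.5000; Cmin,ss = (1760/63)·f/(1−f) ≈ 27.937 μg/mL.
Regimen B: f = (1/2)^(11/3) ≈ 0.0787; Cmin,ss = (1082/63)·f/(1−f) ≈ 1.467 μg/mL.
Difference ≈ 27.937 − 1.467 ≈ 26.470 μg/mL.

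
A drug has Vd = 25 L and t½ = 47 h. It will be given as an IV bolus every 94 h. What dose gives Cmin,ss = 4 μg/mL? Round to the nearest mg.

τ/t½ = 94/47 ≈ 2, so f = (1/2)^(94/47) ≈ 0.250000.
Cmin,ss = (D/Vd)·f/(1−f), so D = Cmin,ss·Vd·(1−f)/f.
D = 4 × 25 × (1−f)/f ≈ 4 × 25 × 3.00000 ≈ 300.00 mg.

300 mg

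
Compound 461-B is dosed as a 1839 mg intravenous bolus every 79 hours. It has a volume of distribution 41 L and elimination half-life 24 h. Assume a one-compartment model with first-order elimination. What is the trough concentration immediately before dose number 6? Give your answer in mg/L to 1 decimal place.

f = (1/2)^(τ/t½) = (1/2)^(79/24) ≈ 0.1021.
C₀ = D/Vd = 1839/41 ≈ 44.854 mg/L.
Before the 6th dose, 5 doses have been given. Superposition: Cmin = C₀·(f + f² + … + f^5).
≈ 44.854 × (0.1021 + 0.0104 + 0.0011 + 0.0001 + 0.0000) ≈ 44.854 × 0.1137 ≈ 5.100 mg/L.

5.1 mg/L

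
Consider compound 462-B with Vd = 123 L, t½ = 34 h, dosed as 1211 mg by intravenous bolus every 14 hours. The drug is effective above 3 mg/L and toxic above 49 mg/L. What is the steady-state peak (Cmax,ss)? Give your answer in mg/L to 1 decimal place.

Over one 14-h interval, 14/34 ≈ 0.41176 half-lives elapse, leaving f ≈ 0.7517 of each dose.
Accumulation ratio R = 1/(1 − f) ≈ 1/0.2483 ≈ 4.0274.
Each bolus raises the concentration by D/Vd = 1211/123 ≈ 9.846 mg/L.
Steady-state peak Cmax,ss = C₀·R ≈ 9.846 × 4.0274 ≈ 39.654 mg/L.
Peak 39.7 mg/L vs MTC 49 mg/L: below toxic threshold.

39.7 mg/L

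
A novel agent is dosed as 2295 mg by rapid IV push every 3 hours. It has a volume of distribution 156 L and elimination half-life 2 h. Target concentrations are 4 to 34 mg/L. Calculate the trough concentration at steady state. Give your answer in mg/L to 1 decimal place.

k = ln2/t½ = ln2/2 ≈ 0.346574 h⁻¹; fraction remaining f = e^(−kτ) = e^(−0.346574×3) ≈ 0.3536.
Each bolus raises the concentration by D/Vd = 2295/156 ≈ 14.712 mg/L.
Steady-state trough Cmin,ss = C₀·f/(1−f) ≈ 14.712 × 0.3536/0.6464 ≈ 8.048 mg/L.
Trough 8.0 mg/L vs MEC 4 mg/L: adequate.

8.0 mg/L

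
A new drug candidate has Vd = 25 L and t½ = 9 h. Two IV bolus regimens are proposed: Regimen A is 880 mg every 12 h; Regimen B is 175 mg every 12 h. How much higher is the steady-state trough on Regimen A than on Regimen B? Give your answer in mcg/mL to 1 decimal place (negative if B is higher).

Regimen A: f = (1/2)^(12/9) ≈ 0.3969; Cmin,ss = (880/25)·f/(1−f) ≈ 23.165 mcg/mL.
Regimen B: f = (1/2)^(12/9) ≈ 0.3969; Cmin,ss = (175/25)·f/(1−f) ≈ 4.607 mcg/mL.
Difference ≈ 23.165 − 4.607 ≈ 18.558 mcg/mL.

18.6 mcg/mL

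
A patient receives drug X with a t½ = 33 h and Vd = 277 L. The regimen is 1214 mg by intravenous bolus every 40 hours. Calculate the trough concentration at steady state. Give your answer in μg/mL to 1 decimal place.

3.3 μg/mL

Over one 40-h interval, 40/33 ≈ 1.2121 half-lives elapse, leaving f ≈ 0.4316 of each dose.
Each bolus raises the concentration by D/Vd = 1214/277 ≈ 4.383 μg/mL.
Steady-state trough Cmin,ss = C₀·f/(1−f) ≈ 4.383 × 0.4316/0.5684 ≈ 3.328 μg/mL.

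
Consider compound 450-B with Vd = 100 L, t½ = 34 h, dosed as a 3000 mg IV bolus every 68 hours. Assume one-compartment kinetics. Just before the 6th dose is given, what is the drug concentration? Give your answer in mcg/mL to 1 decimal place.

f = (1/2)^(τ/t½) = (1/2)^(68/34) ≈ 0.2500.
C₀ = D/Vd = 3000/100 ≈ 30.000 mcg/mL.
Before the 6th dose, 5 doses have been given. Superposition: Cmin = C₀·(f + f² + … + f^5).
≈ 30.000 × (0.2500 + 0.0625 + 0.0156 + 0.0039 + 0.0010) ≈ 30.000 × 0.3330 ≈ 9.990 mcg/mL.

10.0 mcg/mL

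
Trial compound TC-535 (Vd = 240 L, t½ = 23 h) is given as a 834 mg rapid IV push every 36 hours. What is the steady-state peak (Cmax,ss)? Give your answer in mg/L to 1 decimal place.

τ/t½ = 36/23 ≈ 1.5652, so fraction remaining f = (1/2)^(36/23) ≈ 0.3379.
At steady state, accumulation factor R = 1/(1 − e^(−kτ)) ≈ 1.5103.
Single-dose peak C₀ = D/Vd = 834/240 ≈ 3.475 mg/L.
Cmax,ss = C₀/(1 − f) ≈ 3.475/0.6621 ≈ 5.248 mg/L.

5.2 mg/L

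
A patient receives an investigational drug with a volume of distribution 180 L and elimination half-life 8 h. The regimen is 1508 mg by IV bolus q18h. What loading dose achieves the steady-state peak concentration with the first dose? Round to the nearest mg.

1909 mg

f = (1/2)^(18/8) ≈ 0.210224; accumulation ratio R = 1/(1−f) ≈ 1.26618.
Loading dose to hit Cmax,ss on first dose: D_load = D_maint·R ≈ 1508 × 1.26618 ≈ 1909.40 mg.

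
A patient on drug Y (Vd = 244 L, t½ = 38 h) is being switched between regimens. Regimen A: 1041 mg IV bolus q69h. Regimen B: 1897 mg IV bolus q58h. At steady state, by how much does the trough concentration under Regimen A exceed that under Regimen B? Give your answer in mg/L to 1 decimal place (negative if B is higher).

Regimen A: f = (1/2)^(69/38) ≈ 0.2840; Cmin,ss = (1041/244)·f/(1−f) ≈ 1.692 mg/L.
Regimen B: f = (1/2)^(58/38) ≈ 0.3472; Cmin,ss = (1897/244)·f/(1−f) ≈ 4.135 mg/L.
Difference ≈ 1.692 − 4.135 ≈ -2.443 mg/L.

-2.4 mg/L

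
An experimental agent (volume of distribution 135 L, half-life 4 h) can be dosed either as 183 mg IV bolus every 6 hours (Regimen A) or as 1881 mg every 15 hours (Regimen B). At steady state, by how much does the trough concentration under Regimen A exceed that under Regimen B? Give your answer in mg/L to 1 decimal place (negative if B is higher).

-0.4 mg/L

Regimen A: f = (1/2)^(6/4) ≈ 0.3536; Cmin,ss = (183/135)·f/(1−f) ≈ 0.742 mg/L.
Regimen B: f = (1/2)^(15/4) ≈ 0.0743; Cmin,ss = (1881/135)·f/(1−f) ≈ 1.118 mg/L.
Difference ≈ 0.742 − 1.118 ≈ -0.376 mg/L.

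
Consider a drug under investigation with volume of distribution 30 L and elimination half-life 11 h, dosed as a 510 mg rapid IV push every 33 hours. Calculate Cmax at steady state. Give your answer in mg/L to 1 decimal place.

The dosing interval is 3 half-lives, so f = 2^(−3) = 0.125.
At steady state, R = 1/(1 − 0.125) = 8/7.
Single-dose peak C₀ = D/Vd = 510/30 = 17 mg/L.
Steady-state peak Cmax,ss = C₀·R = 17 × 8/7 ≈ 19.429 mg/L.

19.4 mg/L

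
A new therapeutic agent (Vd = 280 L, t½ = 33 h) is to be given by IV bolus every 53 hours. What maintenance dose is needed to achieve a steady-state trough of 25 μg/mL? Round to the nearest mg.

τ/t½ = 53/33 ≈ 1.6061, so f = (1/2)^(53/33) ≈ 0.328494.
Cmin,ss = (D/Vd)·f/(1−f), so D = Cmin,ss·Vd·(1−f)/f.
D = 25 × 280 × (1−f)/f ≈ 25 × 280 × 2.04420 ≈ 14309.40 mg.

14309 mg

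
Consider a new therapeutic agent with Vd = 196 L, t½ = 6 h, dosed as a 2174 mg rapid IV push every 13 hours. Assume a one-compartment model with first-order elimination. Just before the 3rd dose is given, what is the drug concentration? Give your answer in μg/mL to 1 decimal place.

f = (1/2)^(τ/t½) = (1/2)^(13/6) ≈ 0.2227.
C₀ = D/Vd = 2174/196 ≈ 11.092 μg/mL.
Before the 3rd dose, 2 doses have been given. Superposition: Cmin = C₀·(f + f²).
≈ 11.092 × (0.2227 + 0.0496) ≈ 11.092 × 0.2723 ≈ 3.020 μg/mL.

3.0 μg/mL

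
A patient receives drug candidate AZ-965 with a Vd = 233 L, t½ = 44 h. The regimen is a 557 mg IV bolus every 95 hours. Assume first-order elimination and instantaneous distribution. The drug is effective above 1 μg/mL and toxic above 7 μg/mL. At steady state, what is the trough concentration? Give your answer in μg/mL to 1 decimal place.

Over one 95-h interval, 95/44 ≈ 2.1591 half-lives elapse, leaving f ≈ 0.2239 of each dose.
Each bolus raises the concentration by D/Vd = 557/233 ≈ 2.391 μg/mL.
Steady-state trough Cmin,ss = C₀·f/(1−f) ≈ 2.391 × 0.2239/0.7761 ≈ 0.690 μg/mL.
Trough 0.7 μg/mL vs MEC 1 μg/mL: subtherapeutic.

0.7 μg/mL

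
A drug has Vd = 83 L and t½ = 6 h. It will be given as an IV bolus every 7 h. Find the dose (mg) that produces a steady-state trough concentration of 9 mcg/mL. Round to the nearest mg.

930 mg

τ/t½ = 7/6 ≈ 1.1667, so f = (1/2)^(7/6) ≈ 0.445449.
Cmin,ss = (D/Vd)·f/(1−f), so D = Cmin,ss·Vd·(1−f)/f.
D = 9 × 83 × (1−f)/f ≈ 9 × 83 × 1.24493 ≈ 929.96 mg.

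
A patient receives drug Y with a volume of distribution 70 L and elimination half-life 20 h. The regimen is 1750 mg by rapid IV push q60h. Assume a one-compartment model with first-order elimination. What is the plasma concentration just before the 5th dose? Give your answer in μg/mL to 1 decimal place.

f = (1/2)^(τ/t½) = (1/2)^(60/20) ≈ 0.1250.
C₀ = D/Vd = 1750/70 ≈ 25.000 μg/mL.
Before the 5th dose, 4 doses have been given. Superposition: Cmin = C₀·(f + f² + … + f^4).
≈ 25.000 × (0.1250 + 0.0156 + 0.0020 + 0.0002) ≈ 25.000 × 0.1428 ≈ 3.570 μg/mL.

3.6 μg/mL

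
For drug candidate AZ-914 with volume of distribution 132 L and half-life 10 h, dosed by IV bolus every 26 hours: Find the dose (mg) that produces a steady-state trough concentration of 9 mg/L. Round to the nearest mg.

6015 mg

τ/t½ = 26/10 ≈ 2.6, so f = (1/2)^(26/10) ≈ 0.164938.
Cmin,ss = (D/Vd)·f/(1−f), so D = Cmin,ss·Vd·(1−f)/f.
D = 9 × 132 × (1−f)/f ≈ 9 × 132 × 5.06288 ≈ 6014.70 mg.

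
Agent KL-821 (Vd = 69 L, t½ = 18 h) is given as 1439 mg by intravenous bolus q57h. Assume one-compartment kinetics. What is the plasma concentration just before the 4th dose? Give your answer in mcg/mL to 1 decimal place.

f = (1/2)^(τ/t½) = (1/2)^(57/18) ≈ 0.1114.
C₀ = D/Vd = 1439/69 ≈ 20.855 mcg/mL.
Before the 4th dose, 3 doses have been given. Superposition: Cmin = C₀·(f + f² + … + f^3).
≈ 20.855 × (0.1114 + 0.0124 + 0.0014) ≈ 20.855 × 0.1252 ≈ 2.611 mcg/mL.

2.6 mcg/mL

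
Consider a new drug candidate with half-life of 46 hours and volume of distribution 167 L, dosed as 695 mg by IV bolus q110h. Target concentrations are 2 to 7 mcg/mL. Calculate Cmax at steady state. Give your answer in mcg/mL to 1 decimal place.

5.1 mcg/mL

τ/t½ = 110/46 ≈ 2.3913, so fraction remaining f = (1/2)^(110/46) ≈ 0.1906.
At steady state, accumulation factor R = 1/(1 − e^(−kτ)) ≈ 1.2355.
Single-dose peak C₀ = D/Vd = 695/167 ≈ 4.162 mcg/mL.
Steady-state peak Cmax,ss = C₀·R ≈ 4.162 × 1.2355 ≈ 5.142 mcg/mL.
Peak 5.1 mcg/mL vs MTC 7 mcg/mL: below toxic threshold.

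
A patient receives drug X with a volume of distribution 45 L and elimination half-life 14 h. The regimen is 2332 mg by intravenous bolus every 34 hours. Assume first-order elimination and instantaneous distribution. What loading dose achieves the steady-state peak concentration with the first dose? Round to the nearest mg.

2864 mg

f = (1/2)^(34/14) ≈ 0.185749; accumulation ratio R = 1/(1−f) ≈ 1.22812.
Loading dose to hit Cmax,ss on first dose: D_load = D_maint·R ≈ 2332 × 1.22812 ≈ 2863.98 mg.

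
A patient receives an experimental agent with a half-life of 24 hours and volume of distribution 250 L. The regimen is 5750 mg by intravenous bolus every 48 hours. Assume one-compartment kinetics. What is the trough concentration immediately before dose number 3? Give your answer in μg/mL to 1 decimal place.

7.2 μg/mL

f = (1/2)^(τ/t½) = (1/2)^(48/24) ≈ 0.2500.
C₀ = D/Vd = 5750/250 ≈ 23.000 μg/mL.
Before the 3rd dose, 2 doses have been given. Superposition: Cmin = C₀·(f + f²).
≈ 23.000 × (0.2500 + 0.0625) ≈ 23.000 × 0.3125 ≈ 7.188 μg/mL.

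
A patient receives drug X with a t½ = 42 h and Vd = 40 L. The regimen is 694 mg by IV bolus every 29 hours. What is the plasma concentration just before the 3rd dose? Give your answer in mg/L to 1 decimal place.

f = (1/2)^(τ/t½) = (1/2)^(29/42) ≈ 0.6196.
C₀ = D/Vd = 694/40 ≈ 17.350 mg/L.
Before the 3rd dose, 2 doses have been given. Superposition: Cmin = C₀·(f + f²).
≈ 17.350 × (0.6196 + 0.3839) ≈ 17.350 × 1.0035 ≈ 17.411 mg/L.

17.4 mg/L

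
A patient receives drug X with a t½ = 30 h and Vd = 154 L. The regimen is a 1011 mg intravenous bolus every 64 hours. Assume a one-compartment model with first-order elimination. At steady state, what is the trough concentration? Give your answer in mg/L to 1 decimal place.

1.9 mg/L

k = ln2/t½ = ln2/30 ≈ 0.023105 h⁻¹; fraction remaining f = e^(−kτ) = e^(−0.023105×64) ≈ 0.2279.
Accumulation ratio R = 1/(1 − f) ≈ 1/0.7721 ≈ 1.2952.
Single-dose peak C₀ = D/Vd = 1011/154 ≈ 6.565 mg/L.
Steady-state peak Cmax,ss = C₀·R ≈ 6.565 × 1.2952 ≈ 8.503 mg/L.
One interval later, Cmin,ss = Cmax,ss·e^(−kτ) ≈ 8.503 × 0.2279 ≈ 1.938 mg/L.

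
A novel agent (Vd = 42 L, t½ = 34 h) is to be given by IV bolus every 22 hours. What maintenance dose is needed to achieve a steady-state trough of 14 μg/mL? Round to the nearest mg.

τ/t½ = 22/34 ≈ 0.64706, so f = (1/2)^(22/34) ≈ 0.638581.
Cmin,ss = (D/Vd)·f/(1−f), so D = Cmin,ss·Vd·(1−f)/f.
D = 14 × 42 × (1−f)/f ≈ 14 × 42 × 0.56597 ≈ 332.79 mg.

333 mg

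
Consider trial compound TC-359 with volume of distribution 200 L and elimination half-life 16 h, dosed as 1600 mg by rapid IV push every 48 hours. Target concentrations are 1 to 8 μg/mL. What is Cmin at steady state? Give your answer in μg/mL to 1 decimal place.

1.1 μg/mL

τ = 48 h = 3 half-lives, so f = (1/2)^3 = 0.125.
At steady state, R = 1/(1 − 0.125) = 8/7.
Single-dose peak C₀ = D/Vd = 1600/200 = 8 μg/mL.
Steady-state peak Cmax,ss = C₀·R = 8 × 8/7 ≈ 9.143 μg/mL.
Steady-state trough Cmin,ss = Cmax,ss·f ≈ 9.143 × 0.125 ≈ 1.143 μg/mL.
Trough 1.1 μg/mL vs MEC 1 μg/mL: adequate.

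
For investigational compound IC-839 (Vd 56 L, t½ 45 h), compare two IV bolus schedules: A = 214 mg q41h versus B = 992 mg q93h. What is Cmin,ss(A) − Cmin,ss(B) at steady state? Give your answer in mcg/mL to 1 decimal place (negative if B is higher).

Regimen A: f = (1/2)^(41/45) ≈ 0.5318; Cmin,ss = (214/56)·f/(1−f) ≈ 4.341 mcg/mL.
Regimen B: f = (1/2)^(93/45) ≈ 0.2387; Cmin,ss = (992/56)·f/(1−f) ≈ 5.554 mcg/mL.
Difference ≈ 4.341 − 5.554 ≈ -1.213 mcg/mL.

-1.2 mcg/mL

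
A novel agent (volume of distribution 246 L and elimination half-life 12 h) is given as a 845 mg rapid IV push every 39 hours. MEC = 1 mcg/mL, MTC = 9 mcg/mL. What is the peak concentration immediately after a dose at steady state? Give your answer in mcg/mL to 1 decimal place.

3.8 mcg/mL

τ/t½ = 39/12 ≈ 3.25, so fraction remaining f = (1/2)^(39/12) ≈ 0.1051.
At steady state, accumulation factor R = 1/(1 − e^(−kτ)) ≈ 1.1174.
Each bolus raises the concentration by D/Vd = 845/246 ≈ 3.435 mcg/mL.
Cmax,ss = C₀/(1 − f) ≈ 3.435/0.8949 ≈ 3.838 mcg/mL.
Peak 3.8 mcg/mL vs MTC 9 mcg/mL: below toxic threshold.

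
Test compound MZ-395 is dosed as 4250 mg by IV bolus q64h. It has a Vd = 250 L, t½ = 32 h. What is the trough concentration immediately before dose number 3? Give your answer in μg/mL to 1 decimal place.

5.3 μg/mL

f = (1/2)^(τ/t½) = (1/2)^(64/32) ≈ 0.2500.
C₀ = D/Vd = 4250/250 ≈ 17.000 μg/mL.
Before the 3rd dose, 2 doses have been given. Superposition: Cmin = C₀·(f + f²).
≈ 17.000 × (0.2500 + 0.0625) ≈ 17.000 × 0.3125 ≈ 5.312 μg/mL.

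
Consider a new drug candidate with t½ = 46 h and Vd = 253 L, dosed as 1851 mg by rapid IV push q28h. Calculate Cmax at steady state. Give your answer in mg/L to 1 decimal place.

τ/t½ = 28/46 ≈ 0.6087, so fraction remaining f = (1/2)^(28/46) ≈ 0.6558.
Accumulation ratio R = 1/(1 − f) ≈ 1/0.3442 ≈ 2.9053.
Single-dose peak C₀ = D/Vd = 1851/253 ≈ 7.316 mg/L.
Steady-state peak Cmax,ss = C₀·R ≈ 7.316 × 2.9053 ≈ 21.255 mg/L.

21.3 mg/L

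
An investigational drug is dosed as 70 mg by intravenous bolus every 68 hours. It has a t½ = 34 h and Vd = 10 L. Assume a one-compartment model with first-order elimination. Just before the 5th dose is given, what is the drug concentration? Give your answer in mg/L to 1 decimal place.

f = (1/2)^(τ/t½) = (1/2)^(68/34) ≈ 0.2500.
C₀ = D/Vd = 70/10 ≈ 7.000 mg/L.
Before the 5th dose, 4 doses have been given. Superposition: Cmin = C₀·(f + f² + … + f^4).
≈ 7.000 × (0.2500 + 0.0625 + 0.0156 + 0.0039) ≈ 7.000 × 0.3320 ≈ 2.324 mg/L.

2.3 mg/L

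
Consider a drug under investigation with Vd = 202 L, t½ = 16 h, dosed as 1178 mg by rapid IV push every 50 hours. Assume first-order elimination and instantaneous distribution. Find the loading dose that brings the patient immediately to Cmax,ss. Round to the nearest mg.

1331 mg

f = (1/2)^(50/16) ≈ 0.114626; accumulation ratio R = 1/(1−f) ≈ 1.12947.
Loading dose to hit Cmax,ss on first dose: D_load = D_maint·R ≈ 1178 × 1.12947 ≈ 1330.52 mg.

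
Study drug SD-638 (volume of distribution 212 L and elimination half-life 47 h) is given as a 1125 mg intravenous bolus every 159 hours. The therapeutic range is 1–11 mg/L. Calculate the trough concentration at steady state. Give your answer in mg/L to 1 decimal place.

0.6 mg/L

Over one 159-h interval, 159/47 ≈ 3.383 half-lives elapse, leaving f ≈ 0.0959 of each dose.
At steady state, accumulation factor R = 1/(1 − e^(−kτ)) ≈ 1.1061.
Single-dose peak C₀ = D/Vd = 1125/212 ≈ 5.307 mg/L.
Steady-state peak Cmax,ss = C₀·R ≈ 5.307 × 1.1061 ≈ 5.870 mg/L.
Steady-state trough Cmin,ss = Cmax,ss·f ≈ 5.870 × 0.0959 ≈ 0.563 mg/L.
Trough 0.6 mg/L vs MEC 1 mg/L: subtherapeutic.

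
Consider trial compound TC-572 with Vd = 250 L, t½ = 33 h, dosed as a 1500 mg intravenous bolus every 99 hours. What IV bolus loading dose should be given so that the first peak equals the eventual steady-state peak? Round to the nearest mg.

1714 mg

f = (1/2)^(99/33) ≈ 0.125000; accumulation ratio R = 1/(1−f) ≈ 1.14286.
Loading dose to hit Cmax,ss on first dose: D_load = D_maint·R ≈ 1500 × 1.14286 ≈ 1714.29 mg.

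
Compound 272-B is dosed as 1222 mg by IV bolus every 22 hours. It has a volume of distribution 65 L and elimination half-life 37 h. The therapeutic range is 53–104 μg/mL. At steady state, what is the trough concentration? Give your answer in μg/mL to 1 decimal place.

Over one 22-h interval, 22/37 ≈ 0.59459 half-lives elapse, leaving f ≈ 0.6622 of each dose.
Accumulation ratio R = 1/(1 − f) ≈ 1/0.3378 ≈ 2.9603.
Single-dose peak C₀ = D/Vd = 1222/65 ≈ 18.800 μg/mL.
Cmax,ss = C₀/(1 − f) ≈ 18.800/0.3378 ≈ 55.654 μg/mL.
Steady-state trough Cmin,ss = Cmax,ss·f ≈ 55.654 × 0.6622 ≈ 36.854 μg/mL.
Trough 36.9 μg/mL vs MEC 53 μg/mL: subtherapeutic.

36.9 μg/mL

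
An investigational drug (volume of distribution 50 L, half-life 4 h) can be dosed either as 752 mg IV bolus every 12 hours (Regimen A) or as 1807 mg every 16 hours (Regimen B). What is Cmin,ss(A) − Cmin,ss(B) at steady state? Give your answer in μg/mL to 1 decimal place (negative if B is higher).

Regimen A: f = (1/2)^(12/4) ≈ 0.1250; Cmin,ss = (752/50)·f/(1−f) ≈ 2.149 μg/mL.
Regimen B: f = (1/2)^(16/4) ≈ 0.0625; Cmin,ss = (1807/50)·f/(1−f) ≈ 2.409 μg/mL.
Difference ≈ 2.149 − 2.409 ≈ -0.260 μg/mL.

-0.3 μg/mL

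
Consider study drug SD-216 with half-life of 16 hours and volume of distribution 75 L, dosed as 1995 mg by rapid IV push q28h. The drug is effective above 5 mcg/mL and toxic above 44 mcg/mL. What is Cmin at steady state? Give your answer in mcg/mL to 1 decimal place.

τ/t½ = 28/16 ≈ 1.75, so fraction remaining f = (1/2)^(28/16) ≈ 0.2973.
Accumulation ratio R = 1/(1 − f) ≈ 1/0.7027 ≈ 1.4231.
Single-dose peak C₀ = D/Vd = 1995/75 ≈ 26.600 mcg/mL.
Cmax,ss = C₀/(1 − f) ≈ 26.600/0.7027 ≈ 37.854 mcg/mL.
One interval later, Cmin,ss = Cmax,ss·e^(−kτ) ≈ 37.854 × 0.2973 ≈ 11.254 mcg/mL.
Trough 11.3 mcg/mL vs MEC 5 mcg/mL: adequate.

11.3 mcg/mL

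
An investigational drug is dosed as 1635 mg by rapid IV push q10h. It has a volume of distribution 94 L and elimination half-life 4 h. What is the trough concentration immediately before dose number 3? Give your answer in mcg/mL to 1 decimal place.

3.6 mcg/mL

f = (1/2)^(τ/t½) = (1/2)^(10/4) ≈ 0.1768.
C₀ = D/Vd = 1635/94 ≈ 17.394 mcg/mL.
Before the 3rd dose, 2 doses have been given. Superposition: Cmin = C₀·(f + f²).
≈ 17.394 × (0.1768 + 0.0313) ≈ 17.394 × 0.2081 ≈ 3.620 mcg/mL.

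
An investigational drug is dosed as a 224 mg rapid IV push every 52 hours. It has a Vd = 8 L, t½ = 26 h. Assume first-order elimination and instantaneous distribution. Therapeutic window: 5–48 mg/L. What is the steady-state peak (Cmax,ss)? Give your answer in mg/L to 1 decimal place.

The dosing interval is 2 half-lives, so f = 2^(−2) = 0.25.
Accumulation ratio R = 1/(1 − f) = 1/0.75 = 4/3.
Single-dose peak C₀ = D/Vd = 224/8 = 28 mg/L.
Steady-state peak Cmax,ss = C₀·R = 28 × 4/3 ≈ 37.333 mg/L.
Peak 37.3 mg/L vs MTC 48 mg/L: below toxic threshold.

37.3 mg/L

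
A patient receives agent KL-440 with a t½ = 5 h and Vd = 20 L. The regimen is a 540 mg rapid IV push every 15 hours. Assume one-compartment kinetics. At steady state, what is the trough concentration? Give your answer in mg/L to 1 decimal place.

τ = 15 h = 3 half-lives, so f = (1/2)^3 = 0.125.
At steady state, R = 1/(1 − 0.125) = 8/7.
Single-dose peak C₀ = D/Vd = 540/20 = 27 mg/L.
Steady-state peak Cmax,ss = C₀·R = 27 × 8/7 ≈ 30.857 mg/L.
Steady-state trough Cmin,ss = Cmax,ss·f ≈ 30.857 × 0.125 ≈ 3.857 mg/L.

3.9 mg/L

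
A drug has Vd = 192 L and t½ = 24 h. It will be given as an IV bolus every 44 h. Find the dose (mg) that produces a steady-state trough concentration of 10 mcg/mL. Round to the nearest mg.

τ/t½ = 44/24 ≈ 1.8333, so f = (1/2)^(44/24) ≈ 0.280616.
Cmin,ss = (D/Vd)·f/(1−f), so D = Cmin,ss·Vd·(1−f)/f.
D = 10 × 192 × (1−f)/f ≈ 10 × 192 × 2.56359 ≈ 4922.09 mg.

4922 mg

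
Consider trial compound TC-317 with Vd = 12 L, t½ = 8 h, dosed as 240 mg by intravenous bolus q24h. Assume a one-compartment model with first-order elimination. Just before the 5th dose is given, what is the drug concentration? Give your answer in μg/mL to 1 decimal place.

f = (1/2)^(τ/t½) = (1/2)^(24/8) ≈ 0.1250.
C₀ = D/Vd = 240/12 ≈ 20.000 μg/mL.
Before the 5th dose, 4 doses have been given. Superposition: Cmin = C₀·(f + f² + … + f^4).
≈ 20.000 × (0.1250 + 0.0156 + 0.0020 + 0.0002) ≈ 20.000 × 0.1428 ≈ 2.856 μg/mL.

2.9 μg/mL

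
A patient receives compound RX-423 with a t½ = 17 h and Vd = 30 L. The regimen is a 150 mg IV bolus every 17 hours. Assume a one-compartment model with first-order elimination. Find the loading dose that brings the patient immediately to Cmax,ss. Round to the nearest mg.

f = (1/2)^(17/17) ≈ 0.500000; accumulation ratio R = 1/(1−f) ≈ 2.00000.
Loading dose to hit Cmax,ss on first dose: D_load = D_maint·R ≈ 150 × 2.00000 ≈ 300.00 mg.

300 mg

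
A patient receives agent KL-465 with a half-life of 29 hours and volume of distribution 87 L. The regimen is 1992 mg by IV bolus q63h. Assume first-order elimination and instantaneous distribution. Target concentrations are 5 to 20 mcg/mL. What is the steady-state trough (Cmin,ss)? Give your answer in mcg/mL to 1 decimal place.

τ/t½ = 63/29 ≈ 2.1724, so fraction remaining f = (1/2)^(63/29) ≈ 0.2218.
Each bolus raises the concentration by D/Vd = 1992/87 ≈ 22.897 mcg/mL.
Steady-state trough Cmin,ss = C₀·f/(1−f) ≈ 22.897 × 0.2218/0.7782 ≈ 6.526 mcg/mL.
Trough 6.5 mcg/mL vs MEC 5 mcg/mL: adequate.

6.5 mcg/mL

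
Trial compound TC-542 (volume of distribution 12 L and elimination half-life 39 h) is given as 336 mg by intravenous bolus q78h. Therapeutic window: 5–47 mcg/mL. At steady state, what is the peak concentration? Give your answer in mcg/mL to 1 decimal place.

τ = 78 h = 2 half-lives, so f = (1/2)^2 = 0.25.
Accumulation ratio R = 1/(1 − f) = 1/0.75 = 4/3.
Single-dose peak C₀ = D/Vd = 336/12 = 28 mcg/mL.
Steady-state peak Cmax,ss = C₀·R = 28 × 4/3 ≈ 37.333 mcg/mL.
Peak 37.3 mcg/mL vs MTC 47 mcg/mL: below toxic threshold.

37.3 mcg/mL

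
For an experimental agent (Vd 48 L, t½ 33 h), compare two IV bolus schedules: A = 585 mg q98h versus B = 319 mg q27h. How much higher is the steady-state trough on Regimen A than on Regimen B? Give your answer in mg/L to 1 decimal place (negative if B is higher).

-6.9 mg/L

Regimen A: f = (1/2)^(98/33) ≈ 0.1277; Cmin,ss = (585/48)·f/(1−f) ≈ 1.784 mg/L.
Regimen B: f = (1/2)^(27/33) ≈ 0.5672; Cmin,ss = (319/48)·f/(1−f) ≈ 8.710 mg/L.
Difference ≈ 1.784 − 8.710 ≈ -6.926 mg/L.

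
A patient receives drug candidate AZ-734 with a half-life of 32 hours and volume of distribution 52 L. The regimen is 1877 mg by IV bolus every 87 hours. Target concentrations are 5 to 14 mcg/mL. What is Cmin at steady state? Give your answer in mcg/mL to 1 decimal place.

τ/t½ = 87/32 ≈ 2.7188, so fraction remaining f = (1/2)^(87/32) ≈ 0.1519.
At steady state, accumulation factor R = 1/(1 − e^(−kτ)) ≈ 1.1791.
Each bolus raises the concentration by D/Vd = 1877/52 ≈ 36.096 mcg/mL.
Cmax,ss = C₀/(1 − f) ≈ 36.096/0.8481 ≈ 42.561 mcg/mL.
One interval later, Cmin,ss = Cmax,ss·e^(−kτ) ≈ 42.561 × 0.1519 ≈ 6.465 mcg/mL.
Trough 6.5 mcg/mL vs MEC 5 mcg/mL: adequate.

6.5 mcg/mL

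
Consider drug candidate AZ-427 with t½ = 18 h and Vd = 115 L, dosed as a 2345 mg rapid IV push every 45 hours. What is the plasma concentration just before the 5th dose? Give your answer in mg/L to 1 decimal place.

f = (1/2)^(τ/t½) = (1/2)^(45/18) ≈ 0.1768.
C₀ = D/Vd = 2345/115 ≈ 20.391 mg/L.
Before the 5th dose, 4 doses have been given. Superposition: Cmin = C₀·(f + f² + … + f^4).
≈ 20.391 × (0.1768 + 0.0313 + 0.0055 + 0.0010) ≈ 20.391 × 0.2146 ≈ 4.376 mg/L.

4.4 mg/L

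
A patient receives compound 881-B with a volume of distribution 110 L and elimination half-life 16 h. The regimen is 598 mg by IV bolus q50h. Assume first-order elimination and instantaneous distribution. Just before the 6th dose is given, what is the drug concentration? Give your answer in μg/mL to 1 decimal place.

f = (1/2)^(τ/t½) = (1/2)^(50/16) ≈ 0.1146.
C₀ = D/Vd = 598/110 ≈ 5.436 μg/mL.
Before the 6th dose, 5 doses have been given. Superposition: Cmin = C₀·(f + f² + … + f^5).
≈ 5.436 × (0.1146 + 0.0131 + 0.0015 + 0.0002 + 0.0000) ≈ 5.436 × 0.1294 ≈ 0.703 μg/mL.

0.7 μg/mL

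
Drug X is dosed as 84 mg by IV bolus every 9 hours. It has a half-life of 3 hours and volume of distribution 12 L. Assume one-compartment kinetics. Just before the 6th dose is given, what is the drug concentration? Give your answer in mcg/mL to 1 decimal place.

f = (1/2)^(τ/t½) = (1/2)^(9/3) ≈ 0.1250.
C₀ = D/Vd = 84/12 ≈ 7.000 mcg/mL.
Before the 6th dose, 5 doses have been given. Superposition: Cmin = C₀·(f + f² + … + f^5).
≈ 7.000 × (0.1250 + 0.0156 + 0.0020 + 0.0002 + 0.0000) ≈ 7.000 × 0.1428 ≈ 1.000 mcg/mL.

1.0 mcg/mL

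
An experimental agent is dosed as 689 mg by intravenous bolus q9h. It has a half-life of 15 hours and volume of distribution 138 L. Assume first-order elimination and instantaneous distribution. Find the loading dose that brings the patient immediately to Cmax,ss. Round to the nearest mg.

f = (1/2)^(9/15) ≈ 0.659754; accumulation ratio R = 1/(1−f) ≈ 2.93905.
Loading dose to hit Cmax,ss on first dose: D_load = D_maint·R ≈ 689 × 2.93905 ≈ 2025.01 mg.

2025 mg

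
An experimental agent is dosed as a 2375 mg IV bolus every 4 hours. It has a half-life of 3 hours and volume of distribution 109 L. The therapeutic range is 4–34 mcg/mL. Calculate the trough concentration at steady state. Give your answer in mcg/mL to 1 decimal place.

14.3 mcg/mL

Over one 4-h interval, 4/3 ≈ 1.3333 half-lives elapse, leaving f ≈ 0.3969 of each dose.
Single-dose peak C₀ = D/Vd = 2375/109 ≈ 21.789 mcg/mL.
Steady-state trough Cmin,ss = C₀·f/(1−f) ≈ 21.789 × 0.3969/0.6031 ≈ 14.339 mcg/mL.
Trough 14.3 mcg/mL vs MEC 4 mcg/mL: adequate.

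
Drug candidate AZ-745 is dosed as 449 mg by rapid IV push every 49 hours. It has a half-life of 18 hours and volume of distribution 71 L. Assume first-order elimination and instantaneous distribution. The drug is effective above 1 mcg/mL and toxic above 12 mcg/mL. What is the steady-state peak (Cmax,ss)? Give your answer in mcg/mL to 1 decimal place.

7.5 mcg/mL

τ/t½ = 49/18 ≈ 2.7222, so fraction remaining f = (1/2)^(49/18) ≈ 0.1515.
At steady state, accumulation factor R = 1/(1 − e^(−kτ)) ≈ 1.1786.
Single-dose peak C₀ = D/Vd = 449/71 ≈ 6.324 mcg/mL.
Cmax,ss = C₀/(1 − f) ≈ 6.324/0.8485 ≈ 7.453 mcg/mL.
Peak 7.5 mcg/mL vs MTC 12 mcg/mL: below toxic threshold.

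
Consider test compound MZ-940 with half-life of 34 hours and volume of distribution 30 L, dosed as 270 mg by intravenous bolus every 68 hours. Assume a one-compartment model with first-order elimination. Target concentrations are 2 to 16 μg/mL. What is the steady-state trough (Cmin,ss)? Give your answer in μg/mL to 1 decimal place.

3.0 μg/mL

τ = 68 h = 2 half-lives, so f = (1/2)^2 = 0.25.
Accumulation ratio R = 1/(1 − f) = 1/0.75 = 4/3.
Single-dose peak C₀ = D/Vd = 270/30 = 9 μg/mL.
Steady-state peak Cmax,ss = C₀·R = 9 × 4/3 ≈ 12.000 μg/mL.
Steady-state trough Cmin,ss = Cmax,ss·f ≈ 12.000 × 0.25 ≈ 3.000 μg/mL.
Trough 3.0 μg/mL vs MEC 2 μg/mL: adequate.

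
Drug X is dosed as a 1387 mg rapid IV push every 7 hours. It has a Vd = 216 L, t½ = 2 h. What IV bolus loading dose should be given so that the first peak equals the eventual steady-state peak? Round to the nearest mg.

1521 mg

f = (1/2)^(7/2) ≈ 0.088388; accumulation ratio R = 1/(1−f) ≈ 1.09696.
Loading dose to hit Cmax,ss on first dose: D_load = D_maint·R ≈ 1387 × 1.09696 ≈ 1521.48 mg.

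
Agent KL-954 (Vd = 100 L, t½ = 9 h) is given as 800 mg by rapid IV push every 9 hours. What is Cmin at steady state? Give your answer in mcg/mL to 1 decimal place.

τ = 9 h = 1 half-life, so f = (1/2)^1 = 0.5.
Accumulation ratio R = 1/(1 − f) = 1/0.5 = 2/1.
Single-dose peak C₀ = D/Vd = 800/100 = 8 mcg/mL.
Steady-state peak Cmax,ss = C₀·R = 8 × 2/1 ≈ 16.000 mcg/mL.
Steady-state trough Cmin,ss = Cmax,ss·f ≈ 16.000 × 0.5 ≈ 8.000 mcg/mL.

8.0 mcg/mL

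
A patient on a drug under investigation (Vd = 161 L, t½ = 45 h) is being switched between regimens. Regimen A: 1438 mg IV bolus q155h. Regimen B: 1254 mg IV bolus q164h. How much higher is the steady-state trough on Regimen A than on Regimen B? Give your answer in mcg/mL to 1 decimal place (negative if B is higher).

Regimen A: f = (1/2)^(155/45) ≈ 0.0919; Cmin,ss = (1438/161)·f/(1−f) ≈ 0.904 mcg/mL.
Regimen B: f = (1/2)^(164/45) ≈ 0.0800; Cmin,ss = (1254/161)·f/(1−f) ≈ 0.677 mcg/mL.
Difference ≈ 0.904 − 0.677 ≈ 0.227 mcg/mL.

0.2 mcg/mL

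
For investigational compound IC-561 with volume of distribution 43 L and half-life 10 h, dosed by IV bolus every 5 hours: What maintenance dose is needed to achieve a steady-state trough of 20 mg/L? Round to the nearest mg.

τ/t½ = 5/10 ≈ 0.5, so f = (1/2)^(5/10) ≈ 0.707107.
Cmin,ss = (D/Vd)·f/(1−f), so D = Cmin,ss·Vd·(1−f)/f.
D = 20 × 43 × (1−f)/f ≈ 20 × 43 × 0.41421 ≈ 356.22 mg.

356 mg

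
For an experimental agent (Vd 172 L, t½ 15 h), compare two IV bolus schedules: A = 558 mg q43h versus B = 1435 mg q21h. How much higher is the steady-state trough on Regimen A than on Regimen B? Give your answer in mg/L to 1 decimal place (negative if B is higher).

-4.6 mg/L

Regimen A: f = (1/2)^(43/15) ≈ 0.1371; Cmin,ss = (558/172)·f/(1−f) ≈ 0.515 mg/L.
Regimen B: f = (1/2)^(21/15) ≈ 0.3789; Cmin,ss = (1435/172)·f/(1−f) ≈ 5.090 mg/L.
Difference ≈ 0.515 − 5.090 ≈ -4.575 mg/L.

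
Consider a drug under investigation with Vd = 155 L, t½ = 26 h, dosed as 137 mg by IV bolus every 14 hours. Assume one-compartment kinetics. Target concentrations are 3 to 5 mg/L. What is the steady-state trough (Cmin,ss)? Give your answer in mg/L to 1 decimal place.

Over one 14-h interval, 14/26 ≈ 0.53846 half-lives elapse, leaving f ≈ 0.6885 of each dose.
Each bolus raises the concentration by D/Vd = 137/155 ≈ 0.884 mg/L.
Steady-state trough Cmin,ss = C₀·f/(1−f) ≈ 0.884 × 0.6885/0.3115 ≈ 1.954 mg/L.
Trough 2.0 mg/L vs MEC 3 mg/L: subtherapeutic.

2.0 mg/L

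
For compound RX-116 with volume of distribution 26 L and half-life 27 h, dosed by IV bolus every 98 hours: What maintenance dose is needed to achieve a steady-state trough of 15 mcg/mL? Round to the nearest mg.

4437 mg

τ/t½ = 98/27 ≈ 3.6296, so f = (1/2)^(98/27) ≈ 0.080793.
Cmin,ss = (D/Vd)·f/(1−f), so D = Cmin,ss·Vd·(1−f)/f.
D = 15 × 26 × (1−f)/f ≈ 15 × 26 × 11.37731 ≈ 4437.15 mg.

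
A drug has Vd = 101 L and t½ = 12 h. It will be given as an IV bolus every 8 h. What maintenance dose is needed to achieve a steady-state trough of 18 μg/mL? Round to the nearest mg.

1068 mg

τ/t½ = 8/12 ≈ 0.66667, so f = (1/2)^(8/12) ≈ 0.629961.
Cmin,ss = (D/Vd)·f/(1−f), so D = Cmin,ss·Vd·(1−f)/f.
D = 18 × 101 × (1−f)/f ≈ 18 × 101 × 0.58740 ≈ 1067.89 mg.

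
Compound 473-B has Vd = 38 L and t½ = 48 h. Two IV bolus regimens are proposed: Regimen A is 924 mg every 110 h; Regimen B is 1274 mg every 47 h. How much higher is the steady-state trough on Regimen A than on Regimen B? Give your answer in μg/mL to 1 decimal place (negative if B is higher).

Regimen A: f = (1/2)^(110/48) ≈ 0.2042; Cmin,ss = (924/38)·f/(1−f) ≈ 6.239 μg/mL.
Regimen B: f = (1/2)^(47/48) ≈ 0.5073; Cmin,ss = (1274/38)·f/(1−f) ≈ 34.520 μg/mL.
Difference ≈ 6.239 − 34.520 ≈ -28.281 μg/mL.

-28.3 μg/mL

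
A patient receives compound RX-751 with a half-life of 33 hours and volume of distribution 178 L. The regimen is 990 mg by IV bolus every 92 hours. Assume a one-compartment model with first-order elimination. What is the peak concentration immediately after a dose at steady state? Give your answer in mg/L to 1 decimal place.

τ/t½ = 92/33 ≈ 2.7879, so fraction remaining f = (1/2)^(92/33) ≈ 0.1448.
At steady state, accumulation factor R = 1/(1 − e^(−kτ)) ≈ 1.1693.
Single-dose peak C₀ = D/Vd = 990/178 ≈ 5.562 mg/L.
Steady-state peak Cmax,ss = C₀·R ≈ 5.562 × 1.1693 ≈ 6.504 mg/L.

6.5 mg/L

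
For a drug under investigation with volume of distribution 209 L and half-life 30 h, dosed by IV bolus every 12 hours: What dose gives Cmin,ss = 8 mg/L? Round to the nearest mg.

534 mg

τ/t½ = 12/30 ≈ 0.4, so f = (1/2)^(12/30) ≈ 0.757858.
Cmin,ss = (D/Vd)·f/(1−f), so D = Cmin,ss·Vd·(1−f)/f.
D = 8 × 209 × (1−f)/f ≈ 8 × 209 × 0.31951 ≈ 534.22 mg.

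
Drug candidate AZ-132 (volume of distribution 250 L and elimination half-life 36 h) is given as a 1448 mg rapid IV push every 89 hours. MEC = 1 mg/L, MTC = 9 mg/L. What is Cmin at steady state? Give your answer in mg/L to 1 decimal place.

τ/t½ = 89/36 ≈ 2.4722, so fraction remaining f = (1/2)^(89/36) ≈ 0.1802.
At steady state, accumulation factor R = 1/(1 − e^(−kτ)) ≈ 1.2198.
Single-dose peak C₀ = D/Vd = 1448/250 ≈ 5.792 mg/L.
Cmax,ss = C₀/(1 − f) ≈ 5.792/0.8198 ≈ 7.065 mg/L.
Steady-state trough Cmin,ss = Cmax,ss·f ≈ 7.065 × 0.1802 ≈ 1.273 mg/L.
Trough 1.3 mg/L vs MEC 1 mg/L: adequate.

1.3 mg/L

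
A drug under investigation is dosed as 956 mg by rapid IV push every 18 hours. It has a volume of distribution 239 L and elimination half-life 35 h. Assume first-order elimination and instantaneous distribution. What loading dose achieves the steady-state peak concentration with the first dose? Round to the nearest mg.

3188 mg

f = (1/2)^(18/35) ≈ 0.700139; accumulation ratio R = 1/(1−f) ≈ 3.33488.
Loading dose to hit Cmax,ss on first dose: D_load = D_maint·R ≈ 956 × 3.33488 ≈ 3188.15 mg.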